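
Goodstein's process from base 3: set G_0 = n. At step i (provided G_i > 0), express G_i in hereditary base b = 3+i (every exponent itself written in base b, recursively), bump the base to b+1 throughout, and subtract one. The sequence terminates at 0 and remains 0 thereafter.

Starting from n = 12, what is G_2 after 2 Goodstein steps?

27

G_0=12  [base 3] 3^2 + 3  →[3↦4]→  4^2 + 4 = 20  −1 ⇒ G_1=19
G_1=19  [base 4] 4^2 + 3  →[4↦5]→  5^2 + 3 = 28  −1 ⇒ G_2=27
G_2=27  [base 5] 5^2 + 2  →[5↦6]→  6^2 + 2 = 38  −1 ⇒ G_3=37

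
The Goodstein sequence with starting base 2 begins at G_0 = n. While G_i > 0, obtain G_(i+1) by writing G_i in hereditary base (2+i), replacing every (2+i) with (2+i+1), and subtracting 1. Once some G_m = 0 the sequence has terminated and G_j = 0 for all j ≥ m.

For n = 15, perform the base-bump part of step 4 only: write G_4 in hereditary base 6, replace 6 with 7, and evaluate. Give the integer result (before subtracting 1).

[0] 15 ≡ 2^(2 + 1) + 2^2 + 2 + 1 (base 2). Lift 3: 112. −1: 111.
[1] 111 ≡ 3^(3 + 1) + 3^3 + 3 (base 3). Lift 4: 1284. −1: 1283.
[2] 1283 ≡ 4^(4 + 1) + 4^4 + 3 (base 4). Lift 5: 18753. −1: 18752.
[3] 18752 ≡ 5^(5 + 1) + 5^5 + 2 (base 5). Lift 6: 326594. −1: 326593.
[4] 326593 ≡ 6^(6 + 1) + 6^6 + 1 (base 6). Lift 7: 6588345. −1: 6588344.

6588345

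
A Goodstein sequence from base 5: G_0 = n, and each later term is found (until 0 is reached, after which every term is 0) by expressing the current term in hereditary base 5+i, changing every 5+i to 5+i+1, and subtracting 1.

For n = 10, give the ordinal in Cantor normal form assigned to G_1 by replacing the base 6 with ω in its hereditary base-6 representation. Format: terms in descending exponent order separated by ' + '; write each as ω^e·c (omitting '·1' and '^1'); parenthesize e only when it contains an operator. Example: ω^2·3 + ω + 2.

ω + 5

step 0: 10 = 2·5; sub 6 for 5: 2·6; = 12; G_1 = 12−1 = 11
step 1: 11 = 6 + 5; sub 7 for 6: 7 + 5; = 12; G_2 = 12−1 = 11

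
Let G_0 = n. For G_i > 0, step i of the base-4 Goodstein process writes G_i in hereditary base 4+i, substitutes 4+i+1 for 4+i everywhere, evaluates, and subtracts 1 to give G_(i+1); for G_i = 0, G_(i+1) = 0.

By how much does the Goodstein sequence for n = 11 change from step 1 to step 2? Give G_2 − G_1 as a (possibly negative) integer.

1

G_0 = 11. HB_4(11) = 2·4 + 3. Bump = 13. G_1 = 12.
G_1 = 12. HB_5(12) = 2·5 + 2. Bump = 14. G_2 = 13.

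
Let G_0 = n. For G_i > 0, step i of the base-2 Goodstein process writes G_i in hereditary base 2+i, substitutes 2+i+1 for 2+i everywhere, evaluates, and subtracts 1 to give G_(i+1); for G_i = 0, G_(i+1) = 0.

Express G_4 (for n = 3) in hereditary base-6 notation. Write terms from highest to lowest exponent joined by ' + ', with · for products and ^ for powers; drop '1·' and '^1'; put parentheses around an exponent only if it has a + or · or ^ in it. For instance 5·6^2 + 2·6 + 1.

G_0=3  [base 2] 2 + 1  →[2↦3]→  3 + 1 = 4  −1 ⇒ G_1=3
G_1=3  [base 3] 3  →[3↦4]→  4 = 4  −1 ⇒ G_2=3
G_2=3  [base 4] 3  →[4↦5]→  3 = 3  −1 ⇒ G_3=2
G_3=2  [base 5] 2  →[5↦6]→  2 = 2  −1 ⇒ G_4=1
G_4=1  [base 6] 1  →[6↦7]→  1 = 1  −1 ⇒ G_5=0

1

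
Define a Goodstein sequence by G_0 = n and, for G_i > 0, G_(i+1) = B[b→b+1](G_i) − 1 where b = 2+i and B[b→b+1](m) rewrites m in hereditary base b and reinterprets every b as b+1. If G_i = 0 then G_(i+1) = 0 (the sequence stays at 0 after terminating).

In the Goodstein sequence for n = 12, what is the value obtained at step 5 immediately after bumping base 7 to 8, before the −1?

G_0 = 12. HB_2(12) = 2^(2 + 1) + 2^2. Bump = 108. G_1 = 107.
G_1 = 107. HB_3(107) = 3^(3 + 1) + 2·3^2 + 2·3 + 2. Bump = 1066. G_2 = 1065.
G_2 = 1065. HB_4(1065) = 4^(4 + 1) + 2·4^2 + 2·4 + 1. Bump = 15686. G_3 = 15685.
G_3 = 15685. HB_5(15685) = 5^(5 + 1) + 2·5^2 + 2·5. Bump = 280020. G_4 = 280019.
G_4 = 280019. HB_6(280019) = 6^(6 + 1) + 2·6^2 + 6 + 5. Bump = 5764911. G_5 = 5764910.
G_5 = 5764910. HB_7(5764910) = 7^(7 + 1) + 2·7^2 + 7 + 4. Bump = 134217868. G_6 = 134217867.

134217868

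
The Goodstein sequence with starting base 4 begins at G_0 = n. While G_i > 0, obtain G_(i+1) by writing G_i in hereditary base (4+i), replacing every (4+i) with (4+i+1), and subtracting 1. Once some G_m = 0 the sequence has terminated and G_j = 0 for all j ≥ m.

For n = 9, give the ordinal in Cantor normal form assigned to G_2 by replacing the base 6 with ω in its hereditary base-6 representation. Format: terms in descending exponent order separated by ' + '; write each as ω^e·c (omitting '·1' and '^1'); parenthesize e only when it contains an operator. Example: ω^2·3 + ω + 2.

ω + 5

step 0: 9 = 2·4 + 1; sub 5 for 4: 2·5 + 1; = 11; G_1 = 11−1 = 10
step 1: 10 = 2·5; sub 6 for 5: 2·6; = 12; G_2 = 12−1 = 11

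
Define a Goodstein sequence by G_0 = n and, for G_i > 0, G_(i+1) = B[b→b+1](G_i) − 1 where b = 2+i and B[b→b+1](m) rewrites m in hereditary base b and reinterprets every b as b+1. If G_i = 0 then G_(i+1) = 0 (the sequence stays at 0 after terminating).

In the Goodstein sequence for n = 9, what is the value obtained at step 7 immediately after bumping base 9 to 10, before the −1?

G_0 = 9. HB_2(9) = 2^(2 + 1) + 1. Bump = 82. G_1 = 81.
G_1 = 81. HB_3(81) = 3^(3 + 1). Bump = 1024. G_2 = 1023.
G_2 = 1023. HB_4(1023) = 3·4^4 + 3·4^3 + 3·4^2 + 3·4 + 3. Bump = 9843. G_3 = 9842.
G_3 = 9842. HB_5(9842) = 3·5^5 + 3·5^3 + 3·5^2 + 3·5 + 2. Bump = 140744. G_4 = 140743.
G_4 = 140743. HB_6(140743) = 3·6^6 + 3·6^3 + 3·6^2 + 3·6 + 1. Bump = 2471827. G_5 = 2471826.
G_5 = 2471826. HB_7(2471826) = 3·7^7 + 3·7^3 + 3·7^2 + 3·7. Bump = 50333400. G_6 = 50333399.
G_6 = 50333399. HB_8(50333399) = 3·8^8 + 3·8^3 + 3·8^2 + 2·8 + 7. Bump = 1162263922. G_7 = 1162263921.
G_7 = 1162263921. HB_9(1162263921) = 3·9^9 + 3·9^3 + 3·9^2 + 2·9 + 6. Bump = 30000003326. G_8 = 30000003325.

30000003326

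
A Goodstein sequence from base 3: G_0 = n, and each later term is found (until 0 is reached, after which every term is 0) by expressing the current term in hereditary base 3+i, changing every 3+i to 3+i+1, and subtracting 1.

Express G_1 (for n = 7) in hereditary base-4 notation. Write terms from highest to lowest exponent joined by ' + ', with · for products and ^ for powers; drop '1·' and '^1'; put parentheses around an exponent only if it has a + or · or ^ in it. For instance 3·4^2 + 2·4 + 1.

2·4

G_0 = 7. HB_3(7) = 2·3 + 1. Bump = 9. G_1 = 8.
G_1 = 8. HB_4(8) = 2·4. Bump = 10. G_2 = 9.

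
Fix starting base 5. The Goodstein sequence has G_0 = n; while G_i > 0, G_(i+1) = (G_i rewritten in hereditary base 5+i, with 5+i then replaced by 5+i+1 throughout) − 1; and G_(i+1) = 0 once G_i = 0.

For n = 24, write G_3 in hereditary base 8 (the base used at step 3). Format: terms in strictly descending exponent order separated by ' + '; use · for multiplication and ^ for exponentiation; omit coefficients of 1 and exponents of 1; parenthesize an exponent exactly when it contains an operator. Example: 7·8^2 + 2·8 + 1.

[0] 24 ≡ 4·5 + 4 (base 5). Lift 6: 28. −1: 27.
[1] 27 ≡ 4·6 + 3 (base 6). Lift 7: 31. −1: 30.
[2] 30 ≡ 4·7 + 2 (base 7). Lift 8: 34. −1: 33.
[3] 33 ≡ 4·8 + 1 (base 8). Lift 9: 37. −1: 36.

4·8 + 1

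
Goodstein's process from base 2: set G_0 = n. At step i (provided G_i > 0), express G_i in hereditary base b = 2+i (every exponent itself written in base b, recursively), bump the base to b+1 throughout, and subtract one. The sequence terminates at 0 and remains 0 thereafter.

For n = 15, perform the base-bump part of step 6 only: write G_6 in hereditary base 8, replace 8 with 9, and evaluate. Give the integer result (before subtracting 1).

(0) 15|_2 = 2^(2 + 1) + 2^2 + 2 + 1 ↦ 3^(3 + 1) + 3^3 + 3 + 1|_3 = 112 ⇒ 111
(1) 111|_3 = 3^(3 + 1) + 3^3 + 3 ↦ 4^(4 + 1) + 4^4 + 4|_4 = 1284 ⇒ 1283
(2) 1283|_4 = 4^(4 + 1) + 4^4 + 3 ↦ 5^(5 + 1) + 5^5 + 3|_5 = 18753 ⇒ 18752
(3) 18752|_5 = 5^(5 + 1) + 5^5 + 2 ↦ 6^(6 + 1) + 6^6 + 2|_6 = 326594 ⇒ 326593
(4) 326593|_6 = 6^(6 + 1) + 6^6 + 1 ↦ 7^(7 + 1) + 7^7 + 1|_7 = 6588345 ⇒ 6588344
(5) 6588344|_7 = 7^(7 + 1) + 7^7 ↦ 8^(8 + 1) + 8^8|_8 = 150994944 ⇒ 150994943

3524450281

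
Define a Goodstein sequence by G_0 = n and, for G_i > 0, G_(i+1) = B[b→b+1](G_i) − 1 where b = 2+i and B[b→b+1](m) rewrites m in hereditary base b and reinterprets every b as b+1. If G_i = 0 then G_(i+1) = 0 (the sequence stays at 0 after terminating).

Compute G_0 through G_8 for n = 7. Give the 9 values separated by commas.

7, 30, 259, 3127, 46657, 823543, 16777215, 37665879, 77777775

base 2: 7 = 2^2 + 2 + 1; at 3: 3^3 + 3 + 1 = 31; next = 30
base 3: 30 = 3^3 + 3; at 4: 4^4 + 4 = 260; next = 259
base 4: 259 = 4^4 + 3; at 5: 5^5 + 3 = 3128; next = 3127
base 5: 3127 = 5^5 + 2; at 6: 6^6 + 2 = 46658; next = 46657
base 6: 46657 = 6^6 + 1; at 7: 7^7 + 1 = 823544; next = 823543
base 7: 823543 = 7^7; at 8: 8^8 = 16777216; next = 16777215
base 8: 16777215 = 7·8^7 + 7·8^6 + 7·8^5 + 7·8^4 + 7·8^3 + 7·8^2 + 7·8 + 7; at 9: 7·9^7 + 7·9^6 + 7·9^5 + 7·9^4 + 7·9^3 + 7·9^2 + 7·9 + 7 = 37665880; next = 37665879
base 9: 37665879 = 7·9^7 + 7·9^6 + 7·9^5 + 7·9^4 + 7·9^3 + 7·9^2 + 7·9 + 6; at 10: 7·10^7 + 7·10^6 + 7·10^5 + 7·10^4 + 7·10^3 + 7·10^2 + 7·10 + 6 = 77777776; next = 77777775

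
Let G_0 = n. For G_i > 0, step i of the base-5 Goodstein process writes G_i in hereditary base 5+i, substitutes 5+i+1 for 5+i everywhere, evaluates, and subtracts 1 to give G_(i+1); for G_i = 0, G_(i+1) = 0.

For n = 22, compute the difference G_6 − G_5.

22 —HB5→ 4·5 + 2 —bump→ 4·6 + 2 = 26 —(−1)→ 25
25 —HB6→ 4·6 + 1 —bump→ 4·7 + 1 = 29 —(−1)→ 28
28 —HB7→ 4·7 —bump→ 4·8 = 32 —(−1)→ 31
31 —HB8→ 3·8 + 7 —bump→ 3·9 + 7 = 34 —(−1)→ 33
33 —HB9→ 3·9 + 6 —bump→ 3·10 + 6 = 36 —(−1)→ 35
35 —HB10→ 3·10 + 5 —bump→ 3·11 + 5 = 38 —(−1)→ 37

2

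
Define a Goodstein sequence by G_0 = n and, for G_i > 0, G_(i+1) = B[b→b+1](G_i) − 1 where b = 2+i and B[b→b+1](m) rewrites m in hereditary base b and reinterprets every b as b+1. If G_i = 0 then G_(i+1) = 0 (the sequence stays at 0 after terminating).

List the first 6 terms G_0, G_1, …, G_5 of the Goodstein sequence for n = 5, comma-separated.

5, 27, 255, 467, 775, 1197

5 —HB2→ 2^2 + 1 —bump→ 3^3 + 1 = 28 —(−1)→ 27
27 —HB3→ 3^3 —bump→ 4^4 = 256 —(−1)→ 255
255 —HB4→ 3·4^3 + 3·4^2 + 3·4 + 3 —bump→ 3·5^3 + 3·5^2 + 3·5 + 3 = 468 —(−1)→ 467
467 —HB5→ 3·5^3 + 3·5^2 + 3·5 + 2 —bump→ 3·6^3 + 3·6^2 + 3·6 + 2 = 776 —(−1)→ 775
775 —HB6→ 3·6^3 + 3·6^2 + 3·6 + 1 —bump→ 3·7^3 + 3·7^2 + 3·7 + 1 = 1198 —(−1)→ 1197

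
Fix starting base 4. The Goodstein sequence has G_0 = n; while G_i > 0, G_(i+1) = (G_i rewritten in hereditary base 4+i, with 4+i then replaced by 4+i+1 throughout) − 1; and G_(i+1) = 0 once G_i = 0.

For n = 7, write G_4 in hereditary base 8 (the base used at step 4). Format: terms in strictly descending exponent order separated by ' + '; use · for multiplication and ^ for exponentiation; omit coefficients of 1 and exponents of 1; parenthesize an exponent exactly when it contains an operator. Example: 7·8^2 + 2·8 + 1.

G_0=7  [base 4] 4 + 3  →[4↦5]→  5 + 3 = 8  −1 ⇒ G_1=7
G_1=7  [base 5] 5 + 2  →[5↦6]→  6 + 2 = 8  −1 ⇒ G_2=7
G_2=7  [base 6] 6 + 1  →[6↦7]→  7 + 1 = 8  −1 ⇒ G_3=7
G_3=7  [base 7] 7  →[7↦8]→  8 = 8  −1 ⇒ G_4=7
G_4=7  [base 8] 7  →[8↦9]→  7 = 7  −1 ⇒ G_5=6

7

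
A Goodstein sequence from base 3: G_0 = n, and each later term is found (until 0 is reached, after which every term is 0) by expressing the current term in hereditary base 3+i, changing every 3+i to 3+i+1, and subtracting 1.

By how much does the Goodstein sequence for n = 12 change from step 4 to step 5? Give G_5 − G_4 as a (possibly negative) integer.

(0) 12|_3 = 3^2 + 3 ↦ 4^2 + 4|_4 = 20 ⇒ 19
(1) 19|_4 = 4^2 + 3 ↦ 5^2 + 3|_5 = 28 ⇒ 27
(2) 27|_5 = 5^2 + 2 ↦ 6^2 + 2|_6 = 38 ⇒ 37
(3) 37|_6 = 6^2 + 1 ↦ 7^2 + 1|_7 = 50 ⇒ 49
(4) 49|_7 = 7^2 ↦ 8^2|_8 = 64 ⇒ 63

14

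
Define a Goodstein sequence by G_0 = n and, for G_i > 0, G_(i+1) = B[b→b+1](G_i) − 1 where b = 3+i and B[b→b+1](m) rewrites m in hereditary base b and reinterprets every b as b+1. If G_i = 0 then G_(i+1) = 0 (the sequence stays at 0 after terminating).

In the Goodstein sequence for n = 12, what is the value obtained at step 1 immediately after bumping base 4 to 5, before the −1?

28

i=0: 12 = 3^2 + 3 (b=3); 3→4: 4^2 + 4 = 20; 20−1 = 19
i=1: 19 = 4^2 + 3 (b=4); 4→5: 5^2 + 3 = 28; 28−1 = 27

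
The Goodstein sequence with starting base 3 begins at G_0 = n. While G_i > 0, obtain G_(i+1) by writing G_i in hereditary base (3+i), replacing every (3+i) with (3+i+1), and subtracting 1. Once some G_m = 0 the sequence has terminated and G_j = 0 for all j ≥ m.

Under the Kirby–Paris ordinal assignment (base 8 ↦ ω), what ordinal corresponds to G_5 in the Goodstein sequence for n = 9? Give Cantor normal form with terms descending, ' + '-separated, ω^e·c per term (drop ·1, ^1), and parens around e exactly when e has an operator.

ω·2 + 7

9 —HB3→ 3^2 —bump→ 4^2 = 16 —(−1)→ 15
15 —HB4→ 3·4 + 3 —bump→ 3·5 + 3 = 18 —(−1)→ 17
17 —HB5→ 3·5 + 2 —bump→ 3·6 + 2 = 20 —(−1)→ 19
19 —HB6→ 3·6 + 1 —bump→ 3·7 + 1 = 22 —(−1)→ 21
21 —HB7→ 3·7 —bump→ 3·8 = 24 —(−1)→ 23
23 —HB8→ 2·8 + 7 —bump→ 2·9 + 7 = 25 —(−1)→ 24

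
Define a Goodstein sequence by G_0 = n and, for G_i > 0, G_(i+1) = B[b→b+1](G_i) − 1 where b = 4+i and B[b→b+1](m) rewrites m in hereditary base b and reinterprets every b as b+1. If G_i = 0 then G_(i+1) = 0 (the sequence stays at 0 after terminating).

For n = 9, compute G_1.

10

G_0 = 9. HB_4(9) = 2·4 + 1. Bump = 11. G_1 = 10.
G_1 = 10. HB_5(10) = 2·5. Bump = 12. G_2 = 11.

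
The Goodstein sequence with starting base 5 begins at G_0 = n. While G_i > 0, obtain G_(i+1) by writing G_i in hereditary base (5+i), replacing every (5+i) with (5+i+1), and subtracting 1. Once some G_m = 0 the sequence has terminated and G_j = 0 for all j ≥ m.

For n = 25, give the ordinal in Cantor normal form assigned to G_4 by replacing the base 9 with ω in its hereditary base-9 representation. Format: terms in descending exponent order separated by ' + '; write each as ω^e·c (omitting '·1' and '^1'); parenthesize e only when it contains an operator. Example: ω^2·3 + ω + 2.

ω·5 + 2

i=0: 25 = 5^2 (b=5); 5→6: 6^2 = 36; 36−1 = 35
i=1: 35 = 5·6 + 5 (b=6); 6→7: 5·7 + 5 = 40; 40−1 = 39
i=2: 39 = 5·7 + 4 (b=7); 7→8: 5·8 + 4 = 44; 44−1 = 43
i=3: 43 = 5·8 + 3 (b=8); 8→9: 5·9 + 3 = 48; 48−1 = 47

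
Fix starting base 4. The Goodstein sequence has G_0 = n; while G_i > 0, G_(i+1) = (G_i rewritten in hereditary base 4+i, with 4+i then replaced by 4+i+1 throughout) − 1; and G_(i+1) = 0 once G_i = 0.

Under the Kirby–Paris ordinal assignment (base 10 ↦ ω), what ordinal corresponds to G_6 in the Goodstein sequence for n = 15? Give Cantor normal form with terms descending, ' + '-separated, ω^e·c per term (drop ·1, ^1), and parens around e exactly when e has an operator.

(0) 15|_4 = 3·4 + 3 ↦ 3·5 + 3|_5 = 18 ⇒ 17
(1) 17|_5 = 3·5 + 2 ↦ 3·6 + 2|_6 = 20 ⇒ 19
(2) 19|_6 = 3·6 + 1 ↦ 3·7 + 1|_7 = 22 ⇒ 21
(3) 21|_7 = 3·7 ↦ 3·8|_8 = 24 ⇒ 23
(4) 23|_8 = 2·8 + 7 ↦ 2·9 + 7|_9 = 25 ⇒ 24
(5) 24|_9 = 2·9 + 6 ↦ 2·10 + 6|_10 = 26 ⇒ 25
(6) 25|_10 = 2·10 + 5 ↦ 2·11 + 5|_11 = 27 ⇒ 26

ω·2 + 5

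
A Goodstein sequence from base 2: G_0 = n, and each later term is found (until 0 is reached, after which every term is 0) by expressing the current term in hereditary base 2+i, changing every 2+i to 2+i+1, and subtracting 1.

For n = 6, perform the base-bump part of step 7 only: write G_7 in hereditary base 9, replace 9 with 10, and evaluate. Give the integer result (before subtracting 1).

(0) 6|_2 = 2^2 + 2 ↦ 3^3 + 3|_3 = 30 ⇒ 29
(1) 29|_3 = 3^3 + 2 ↦ 4^4 + 2|_4 = 258 ⇒ 257
(2) 257|_4 = 4^4 + 1 ↦ 5^5 + 1|_5 = 3126 ⇒ 3125
(3) 3125|_5 = 5^5 ↦ 6^6|_6 = 46656 ⇒ 46655
(4) 46655|_6 = 5·6^5 + 5·6^4 + 5·6^3 + 5·6^2 + 5·6 + 5 ↦ 5·7^5 + 5·7^4 + 5·7^3 + 5·7^2 + 5·7 + 5|_7 = 98040 ⇒ 98039
(5) 98039|_7 = 5·7^5 + 5·7^4 + 5·7^3 + 5·7^2 + 5·7 + 4 ↦ 5·8^5 + 5·8^4 + 5·8^3 + 5·8^2 + 5·8 + 4|_8 = 187244 ⇒ 187243
(6) 187243|_8 = 5·8^5 + 5·8^4 + 5·8^3 + 5·8^2 + 5·8 + 3 ↦ 5·9^5 + 5·9^4 + 5·9^3 + 5·9^2 + 5·9 + 3|_9 = 332148 ⇒ 332147
(7) 332147|_9 = 5·9^5 + 5·9^4 + 5·9^3 + 5·9^2 + 5·9 + 2 ↦ 5·10^5 + 5·10^4 + 5·10^3 + 5·10^2 + 5·10 + 2|_10 = 555552 ⇒ 555551

555552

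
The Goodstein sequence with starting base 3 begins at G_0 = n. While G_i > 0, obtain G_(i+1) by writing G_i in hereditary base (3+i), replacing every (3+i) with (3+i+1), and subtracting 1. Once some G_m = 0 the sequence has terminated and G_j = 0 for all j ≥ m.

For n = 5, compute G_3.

i=0: 5 = 3 + 2 (b=3); 3→4: 4 + 2 = 6; 6−1 = 5
i=1: 5 = 4 + 1 (b=4); 4→5: 5 + 1 = 6; 6−1 = 5
i=2: 5 = 5 (b=5); 5→6: 6 = 6; 6−1 = 5
i=3: 5 = 5 (b=6); 6→7: 5 = 5; 5−1 = 4

5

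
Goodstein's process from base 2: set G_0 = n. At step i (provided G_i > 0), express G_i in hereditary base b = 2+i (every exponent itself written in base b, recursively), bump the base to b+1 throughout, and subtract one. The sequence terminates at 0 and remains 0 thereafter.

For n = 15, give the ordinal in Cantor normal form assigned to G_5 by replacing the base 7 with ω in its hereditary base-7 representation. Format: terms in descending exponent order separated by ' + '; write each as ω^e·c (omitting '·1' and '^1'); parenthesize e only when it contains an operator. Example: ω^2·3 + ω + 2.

[0] 15 ≡ 2^(2 + 1) + 2^2 + 2 + 1 (base 2). Lift 3: 112. −1: 111.
[1] 111 ≡ 3^(3 + 1) + 3^3 + 3 (base 3). Lift 4: 1284. −1: 1283.
[2] 1283 ≡ 4^(4 + 1) + 4^4 + 3 (base 4). Lift 5: 18753. −1: 18752.
[3] 18752 ≡ 5^(5 + 1) + 5^5 + 2 (base 5). Lift 6: 326594. −1: 326593.
[4] 326593 ≡ 6^(6 + 1) + 6^6 + 1 (base 6). Lift 7: 6588345. −1: 6588344.
[5] 6588344 ≡ 7^(7 + 1) + 7^7 (base 7). Lift 8: 150994944. −1: 150994943.

ω^(ω + 1) + ω^ω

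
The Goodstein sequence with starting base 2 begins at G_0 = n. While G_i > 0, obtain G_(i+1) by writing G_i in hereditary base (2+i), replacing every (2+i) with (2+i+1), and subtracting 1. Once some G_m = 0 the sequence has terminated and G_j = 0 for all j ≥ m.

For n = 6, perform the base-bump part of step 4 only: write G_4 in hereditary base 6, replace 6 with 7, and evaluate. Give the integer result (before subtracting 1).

98040

(0) 6|_2 = 2^2 + 2 ↦ 3^3 + 3|_3 = 30 ⇒ 29
(1) 29|_3 = 3^3 + 2 ↦ 4^4 + 2|_4 = 258 ⇒ 257
(2) 257|_4 = 4^4 + 1 ↦ 5^5 + 1|_5 = 3126 ⇒ 3125
(3) 3125|_5 = 5^5 ↦ 6^6|_6 = 46656 ⇒ 46655
(4) 46655|_6 = 5·6^5 + 5·6^4 + 5·6^3 + 5·6^2 + 5·6 + 5 ↦ 5·7^5 + 5·7^4 + 5·7^3 + 5·7^2 + 5·7 + 5|_7 = 98040 ⇒ 98039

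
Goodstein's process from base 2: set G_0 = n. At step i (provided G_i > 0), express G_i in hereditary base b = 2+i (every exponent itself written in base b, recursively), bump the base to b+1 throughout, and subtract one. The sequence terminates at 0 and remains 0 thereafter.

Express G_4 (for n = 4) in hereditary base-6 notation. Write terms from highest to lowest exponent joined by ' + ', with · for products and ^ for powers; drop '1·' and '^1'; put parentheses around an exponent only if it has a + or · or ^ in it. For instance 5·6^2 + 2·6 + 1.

step 0: 4 = 2^2; sub 3 for 2: 3^3; = 27; G_1 = 27−1 = 26
step 1: 26 = 2·3^2 + 2·3 + 2; sub 4 for 3: 2·4^2 + 2·4 + 2; = 42; G_2 = 42−1 = 41
step 2: 41 = 2·4^2 + 2·4 + 1; sub 5 for 4: 2·5^2 + 2·5 + 1; = 61; G_3 = 61−1 = 60
step 3: 60 = 2·5^2 + 2·5; sub 6 for 5: 2·6^2 + 2·6; = 84; G_4 = 84−1 = 83
step 4: 83 = 2·6^2 + 6 + 5; sub 7 for 6: 2·7^2 + 7 + 5; = 110; G_5 = 110−1 = 109

2·6^2 + 6 + 5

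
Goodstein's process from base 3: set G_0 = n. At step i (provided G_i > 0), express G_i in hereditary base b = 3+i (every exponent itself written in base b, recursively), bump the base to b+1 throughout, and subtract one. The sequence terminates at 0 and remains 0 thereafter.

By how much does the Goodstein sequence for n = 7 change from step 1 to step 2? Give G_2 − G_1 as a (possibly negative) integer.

1

[0] 7 ≡ 2·3 + 1 (base 3). Lift 4: 9. −1: 8.
[1] 8 ≡ 2·4 (base 4). Lift 5: 10. −1: 9.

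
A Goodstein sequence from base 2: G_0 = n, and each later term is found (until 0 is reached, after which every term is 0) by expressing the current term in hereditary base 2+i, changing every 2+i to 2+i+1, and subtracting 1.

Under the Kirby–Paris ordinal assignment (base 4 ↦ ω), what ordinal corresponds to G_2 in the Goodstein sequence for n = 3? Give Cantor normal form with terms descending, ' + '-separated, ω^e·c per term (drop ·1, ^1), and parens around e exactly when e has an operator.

3

[0] 3 ≡ 2 + 1 (base 2). Lift 3: 4. −1: 3.
[1] 3 ≡ 3 (base 3). Lift 4: 4. −1: 3.
[2] 3 ≡ 3 (base 4). Lift 5: 3. −1: 2.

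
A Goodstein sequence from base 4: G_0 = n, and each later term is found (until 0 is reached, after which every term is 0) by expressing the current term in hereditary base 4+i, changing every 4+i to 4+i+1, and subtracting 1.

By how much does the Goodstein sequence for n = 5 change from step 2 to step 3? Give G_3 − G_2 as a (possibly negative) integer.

step 0: 5 = 4 + 1; sub 5 for 4: 5 + 1; = 6; G_1 = 6−1 = 5
step 1: 5 = 5; sub 6 for 5: 6; = 6; G_2 = 6−1 = 5
step 2: 5 = 5; sub 7 for 6: 5; = 5; G_3 = 5−1 = 4

-1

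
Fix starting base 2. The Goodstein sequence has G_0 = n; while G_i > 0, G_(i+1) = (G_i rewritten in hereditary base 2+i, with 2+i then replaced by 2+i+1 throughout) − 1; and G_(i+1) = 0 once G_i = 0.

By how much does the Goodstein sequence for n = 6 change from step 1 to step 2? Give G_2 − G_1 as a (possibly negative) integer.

G_0=6  [base 2] 2^2 + 2  →[2↦3]→  3^3 + 3 = 30  −1 ⇒ G_1=29
G_1=29  [base 3] 3^3 + 2  →[3↦4]→  4^4 + 2 = 258  −1 ⇒ G_2=257

228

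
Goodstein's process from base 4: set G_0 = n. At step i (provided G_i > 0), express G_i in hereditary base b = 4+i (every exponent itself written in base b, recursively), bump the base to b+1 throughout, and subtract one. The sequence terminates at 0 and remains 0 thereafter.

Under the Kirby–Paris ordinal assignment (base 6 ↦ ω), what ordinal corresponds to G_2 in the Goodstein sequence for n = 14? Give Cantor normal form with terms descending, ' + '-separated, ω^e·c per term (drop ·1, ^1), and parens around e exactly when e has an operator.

G_0 = 14. HB_4(14) = 3·4 + 2. Bump = 17. G_1 = 16.
G_1 = 16. HB_5(16) = 3·5 + 1. Bump = 19. G_2 = 18.

ω·3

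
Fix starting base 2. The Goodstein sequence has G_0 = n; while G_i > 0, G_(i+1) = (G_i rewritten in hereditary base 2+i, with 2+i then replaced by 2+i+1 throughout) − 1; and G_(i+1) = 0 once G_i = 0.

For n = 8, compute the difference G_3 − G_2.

5757

[0] 8 ≡ 2^(2 + 1) (base 2). Lift 3: 81. −1: 80.
[1] 80 ≡ 2·3^3 + 2·3^2 + 2·3 + 2 (base 3). Lift 4: 554. −1: 553.
[2] 553 ≡ 2·4^4 + 2·4^2 + 2·4 + 1 (base 4). Lift 5: 6311. −1: 6310.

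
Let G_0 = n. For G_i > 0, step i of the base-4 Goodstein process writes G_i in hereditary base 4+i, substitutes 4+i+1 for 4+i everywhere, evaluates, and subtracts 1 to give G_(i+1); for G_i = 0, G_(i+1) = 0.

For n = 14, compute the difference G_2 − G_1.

2

[0] 14 ≡ 3·4 + 2 (base 4). Lift 5: 17. −1: 16.
[1] 16 ≡ 3·5 + 1 (base 5). Lift 6: 19. −1: 18.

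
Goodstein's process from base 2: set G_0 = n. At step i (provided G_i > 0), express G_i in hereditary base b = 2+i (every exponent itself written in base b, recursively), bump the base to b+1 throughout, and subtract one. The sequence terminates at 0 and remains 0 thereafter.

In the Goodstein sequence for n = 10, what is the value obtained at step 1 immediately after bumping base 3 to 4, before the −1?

step 0: 10 = 2^(2 + 1) + 2; sub 3 for 2: 3^(3 + 1) + 3; = 84; G_1 = 84−1 = 83
step 1: 83 = 3^(3 + 1) + 2; sub 4 for 3: 4^(4 + 1) + 2; = 1026; G_2 = 1026−1 = 1025

1026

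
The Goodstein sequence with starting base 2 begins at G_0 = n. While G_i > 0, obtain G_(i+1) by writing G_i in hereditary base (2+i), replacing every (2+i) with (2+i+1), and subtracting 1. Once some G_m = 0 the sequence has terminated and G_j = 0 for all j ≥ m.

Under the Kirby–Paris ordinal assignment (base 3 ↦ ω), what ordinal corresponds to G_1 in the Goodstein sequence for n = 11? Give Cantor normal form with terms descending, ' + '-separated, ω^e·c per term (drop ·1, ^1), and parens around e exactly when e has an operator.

step 0: 11 = 2^(2 + 1) + 2 + 1; sub 3 for 2: 3^(3 + 1) + 3 + 1; = 85; G_1 = 85−1 = 84
step 1: 84 = 3^(3 + 1) + 3; sub 4 for 3: 4^(4 + 1) + 4; = 1028; G_2 = 1028−1 = 1027

ω^(ω + 1) + ω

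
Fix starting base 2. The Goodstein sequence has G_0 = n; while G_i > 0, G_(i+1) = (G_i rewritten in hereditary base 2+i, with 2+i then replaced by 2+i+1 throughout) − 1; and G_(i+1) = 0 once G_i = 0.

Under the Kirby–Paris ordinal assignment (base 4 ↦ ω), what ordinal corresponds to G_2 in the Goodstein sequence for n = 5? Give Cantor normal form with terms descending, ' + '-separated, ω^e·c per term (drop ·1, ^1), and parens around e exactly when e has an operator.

ω^3·3 + ω^2·3 + ω·3 + 3

5 —HB2→ 2^2 + 1 —bump→ 3^3 + 1 = 28 —(−1)→ 27
27 —HB3→ 3^3 —bump→ 4^4 = 256 —(−1)→ 255
255 —HB4→ 3·4^3 + 3·4^2 + 3·4 + 3 —bump→ 3·5^3 + 3·5^2 + 3·5 + 3 = 468 —(−1)→ 467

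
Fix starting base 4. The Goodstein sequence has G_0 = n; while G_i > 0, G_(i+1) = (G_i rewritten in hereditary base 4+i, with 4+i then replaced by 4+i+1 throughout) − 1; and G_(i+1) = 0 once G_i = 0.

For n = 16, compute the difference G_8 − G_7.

G_0=16  [base 4] 4^2  →[4↦5]→  5^2 = 25  −1 ⇒ G_1=24
G_1=24  [base 5] 4·5 + 4  →[5↦6]→  4·6 + 4 = 28  −1 ⇒ G_2=27
G_2=27  [base 6] 4·6 + 3  →[6↦7]→  4·7 + 3 = 31  −1 ⇒ G_3=30
G_3=30  [base 7] 4·7 + 2  →[7↦8]→  4·8 + 2 = 34  −1 ⇒ G_4=33
G_4=33  [base 8] 4·8 + 1  →[8↦9]→  4·9 + 1 = 37  −1 ⇒ G_5=36
G_5=36  [base 9] 4·9  →[9↦10]→  4·10 = 40  −1 ⇒ G_6=39
G_6=39  [base 10] 3·10 + 9  →[10↦11]→  3·11 + 9 = 42  −1 ⇒ G_7=41
G_7=41  [base 11] 3·11 + 8  →[11↦12]→  3·12 + 8 = 44  −1 ⇒ G_8=43

2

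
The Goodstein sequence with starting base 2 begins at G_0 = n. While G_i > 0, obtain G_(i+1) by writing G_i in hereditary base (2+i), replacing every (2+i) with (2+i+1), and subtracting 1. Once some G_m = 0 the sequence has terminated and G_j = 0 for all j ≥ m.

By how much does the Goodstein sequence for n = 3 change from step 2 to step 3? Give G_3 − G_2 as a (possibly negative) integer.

-1

base 2: 3 = 2 + 1; at 3: 3 + 1 = 4; next = 3
base 3: 3 = 3; at 4: 4 = 4; next = 3
base 4: 3 = 3; at 5: 3 = 3; next = 2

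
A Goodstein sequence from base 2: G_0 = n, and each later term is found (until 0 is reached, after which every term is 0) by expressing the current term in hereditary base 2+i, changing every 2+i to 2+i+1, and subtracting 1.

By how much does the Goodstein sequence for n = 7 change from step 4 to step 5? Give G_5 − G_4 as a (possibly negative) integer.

step 0: 7 = 2^2 + 2 + 1; sub 3 for 2: 3^3 + 3 + 1; = 31; G_1 = 31−1 = 30
step 1: 30 = 3^3 + 3; sub 4 for 3: 4^4 + 4; = 260; G_2 = 260−1 = 259
step 2: 259 = 4^4 + 3; sub 5 for 4: 5^5 + 3; = 3128; G_3 = 3128−1 = 3127
step 3: 3127 = 5^5 + 2; sub 6 for 5: 6^6 + 2; = 46658; G_4 = 46658−1 = 46657
step 4: 46657 = 6^6 + 1; sub 7 for 6: 7^7 + 1; = 823544; G_5 = 823544−1 = 823543

776886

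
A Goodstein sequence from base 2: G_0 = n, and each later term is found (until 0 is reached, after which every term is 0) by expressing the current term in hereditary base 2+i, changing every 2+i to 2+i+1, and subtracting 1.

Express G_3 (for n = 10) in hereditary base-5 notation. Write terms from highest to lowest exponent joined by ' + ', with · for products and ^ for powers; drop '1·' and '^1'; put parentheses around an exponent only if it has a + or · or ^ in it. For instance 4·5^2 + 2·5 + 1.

step 0: 10 = 2^(2 + 1) + 2; sub 3 for 2: 3^(3 + 1) + 3; = 84; G_1 = 84−1 = 83
step 1: 83 = 3^(3 + 1) + 2; sub 4 for 3: 4^(4 + 1) + 2; = 1026; G_2 = 1026−1 = 1025
step 2: 1025 = 4^(4 + 1) + 1; sub 5 for 4: 5^(5 + 1) + 1; = 15626; G_3 = 15626−1 = 15625

5^(5 + 1)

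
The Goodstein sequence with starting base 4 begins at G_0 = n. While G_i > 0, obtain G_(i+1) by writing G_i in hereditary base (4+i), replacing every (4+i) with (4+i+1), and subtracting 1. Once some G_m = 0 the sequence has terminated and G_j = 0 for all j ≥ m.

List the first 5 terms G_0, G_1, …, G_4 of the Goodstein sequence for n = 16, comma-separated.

16, 24, 27, 30, 33

[0] 16 ≡ 4^2 (base 4). Lift 5: 25. −1: 24.
[1] 24 ≡ 4·5 + 4 (base 5). Lift 6: 28. −1: 27.
[2] 27 ≡ 4·6 + 3 (base 6). Lift 7: 31. −1: 30.
[3] 30 ≡ 4·7 + 2 (base 7). Lift 8: 34. −1: 33.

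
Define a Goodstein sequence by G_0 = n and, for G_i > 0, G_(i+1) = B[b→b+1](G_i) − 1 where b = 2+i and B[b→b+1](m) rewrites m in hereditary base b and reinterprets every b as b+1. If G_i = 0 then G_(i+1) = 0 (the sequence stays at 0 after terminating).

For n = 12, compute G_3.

15685

12 —HB2→ 2^(2 + 1) + 2^2 —bump→ 3^(3 + 1) + 3^3 = 108 —(−1)→ 107
107 —HB3→ 3^(3 + 1) + 2·3^2 + 2·3 + 2 —bump→ 4^(4 + 1) + 2·4^2 + 2·4 + 2 = 1066 —(−1)→ 1065
1065 —HB4→ 4^(4 + 1) + 2·4^2 + 2·4 + 1 —bump→ 5^(5 + 1) + 2·5^2 + 2·5 + 1 = 15686 —(−1)→ 15685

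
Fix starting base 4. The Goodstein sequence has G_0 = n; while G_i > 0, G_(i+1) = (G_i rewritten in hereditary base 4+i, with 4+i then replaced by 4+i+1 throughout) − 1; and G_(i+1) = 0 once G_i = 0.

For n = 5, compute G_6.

1

(0) 5|_4 = 4 + 1 ↦ 5 + 1|_5 = 6 ⇒ 5
(1) 5|_5 = 5 ↦ 6|_6 = 6 ⇒ 5
(2) 5|_6 = 5 ↦ 5|_7 = 5 ⇒ 4
(3) 4|_7 = 4 ↦ 4|_8 = 4 ⇒ 3
(4) 3|_8 = 3 ↦ 3|_9 = 3 ⇒ 2
(5) 2|_9 = 2 ↦ 2|_10 = 2 ⇒ 1
(6) 1|_10 = 1 ↦ 1|_11 = 1 ⇒ 0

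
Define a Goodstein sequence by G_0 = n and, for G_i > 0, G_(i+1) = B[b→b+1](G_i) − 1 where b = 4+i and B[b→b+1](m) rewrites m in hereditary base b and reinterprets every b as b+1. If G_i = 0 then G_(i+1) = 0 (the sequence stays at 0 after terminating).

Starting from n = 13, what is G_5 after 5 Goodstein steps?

20

G_0 = 13. HB_4(13) = 3·4 + 1. Bump = 16. G_1 = 15.
G_1 = 15. HB_5(15) = 3·5. Bump = 18. G_2 = 17.
G_2 = 17. HB_6(17) = 2·6 + 5. Bump = 19. G_3 = 18.
G_3 = 18. HB_7(18) = 2·7 + 4. Bump = 20. G_4 = 19.
G_4 = 19. HB_8(19) = 2·8 + 3. Bump = 21. G_5 = 20.
G_5 = 20. HB_9(20) = 2·9 + 2. Bump = 22. G_6 = 21.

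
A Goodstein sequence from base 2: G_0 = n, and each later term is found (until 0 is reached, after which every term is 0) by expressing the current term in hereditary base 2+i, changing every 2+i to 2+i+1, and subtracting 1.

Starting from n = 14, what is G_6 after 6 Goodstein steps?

134404971

G_0 = 14. HB_2(14) = 2^(2 + 1) + 2^2 + 2. Bump = 111. G_1 = 110.
G_1 = 110. HB_3(110) = 3^(3 + 1) + 3^3 + 2. Bump = 1282. G_2 = 1281.
G_2 = 1281. HB_4(1281) = 4^(4 + 1) + 4^4 + 1. Bump = 18751. G_3 = 18750.
G_3 = 18750. HB_5(18750) = 5^(5 + 1) + 5^5. Bump = 326592. G_4 = 326591.
G_4 = 326591. HB_6(326591) = 6^(6 + 1) + 5·6^5 + 5·6^4 + 5·6^3 + 5·6^2 + 5·6 + 5. Bump = 5862841. G_5 = 5862840.
G_5 = 5862840. HB_7(5862840) = 7^(7 + 1) + 5·7^5 + 5·7^4 + 5·7^3 + 5·7^2 + 5·7 + 4. Bump = 134404972. G_6 = 134404971.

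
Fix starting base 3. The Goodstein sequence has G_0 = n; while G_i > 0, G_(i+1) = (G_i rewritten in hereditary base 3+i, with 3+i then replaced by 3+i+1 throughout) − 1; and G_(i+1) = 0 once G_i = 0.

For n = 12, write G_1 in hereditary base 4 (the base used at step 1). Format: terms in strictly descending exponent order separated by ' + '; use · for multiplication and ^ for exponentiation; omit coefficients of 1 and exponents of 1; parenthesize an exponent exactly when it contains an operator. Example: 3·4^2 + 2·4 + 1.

4^2 + 3

G_0 = 12. HB_3(12) = 3^2 + 3. Bump = 20. G_1 = 19.
G_1 = 19. HB_4(19) = 4^2 + 3. Bump = 28. G_2 = 27.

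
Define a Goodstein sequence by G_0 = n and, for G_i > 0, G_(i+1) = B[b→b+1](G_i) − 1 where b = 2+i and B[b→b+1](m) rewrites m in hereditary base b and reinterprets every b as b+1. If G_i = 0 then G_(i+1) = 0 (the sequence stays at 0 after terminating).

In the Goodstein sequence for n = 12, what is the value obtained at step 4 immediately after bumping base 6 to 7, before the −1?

5764911

i=0: 12 = 2^(2 + 1) + 2^2 (b=2); 2→3: 3^(3 + 1) + 3^3 = 108; 108−1 = 107
i=1: 107 = 3^(3 + 1) + 2·3^2 + 2·3 + 2 (b=3); 3→4: 4^(4 + 1) + 2·4^2 + 2·4 + 2 = 1066; 1066−1 = 1065
i=2: 1065 = 4^(4 + 1) + 2·4^2 + 2·4 + 1 (b=4); 4→5: 5^(5 + 1) + 2·5^2 + 2·5 + 1 = 15686; 15686−1 = 15685
i=3: 15685 = 5^(5 + 1) + 2·5^2 + 2·5 (b=5); 5→6: 6^(6 + 1) + 2·6^2 + 2·6 = 280020; 280020−1 = 280019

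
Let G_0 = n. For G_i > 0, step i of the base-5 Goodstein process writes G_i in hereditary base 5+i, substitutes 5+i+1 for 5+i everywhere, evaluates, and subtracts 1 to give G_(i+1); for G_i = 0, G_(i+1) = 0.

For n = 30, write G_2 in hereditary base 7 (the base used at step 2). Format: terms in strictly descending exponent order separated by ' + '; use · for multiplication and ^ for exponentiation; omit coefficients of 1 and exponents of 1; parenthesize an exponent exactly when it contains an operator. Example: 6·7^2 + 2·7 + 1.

G_0 = 30. HB_5(30) = 5^2 + 5. Bump = 42. G_1 = 41.
G_1 = 41. HB_6(41) = 6^2 + 5. Bump = 54. G_2 = 53.

7^2 + 4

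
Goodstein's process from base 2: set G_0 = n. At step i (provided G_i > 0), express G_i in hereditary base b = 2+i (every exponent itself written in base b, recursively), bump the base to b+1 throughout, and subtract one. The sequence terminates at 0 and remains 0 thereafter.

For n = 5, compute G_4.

775

base 2: 5 = 2^2 + 1; at 3: 3^3 + 1 = 28; next = 27
base 3: 27 = 3^3; at 4: 4^4 = 256; next = 255
base 4: 255 = 3·4^3 + 3·4^2 + 3·4 + 3; at 5: 3·5^3 + 3·5^2 + 3·5 + 3 = 468; next = 467
base 5: 467 = 3·5^3 + 3·5^2 + 3·5 + 2; at 6: 3·6^3 + 3·6^2 + 3·6 + 2 = 776; next = 775
base 6: 775 = 3·6^3 + 3·6^2 + 3·6 + 1; at 7: 3·7^3 + 3·7^2 + 3·7 + 1 = 1198; next = 1197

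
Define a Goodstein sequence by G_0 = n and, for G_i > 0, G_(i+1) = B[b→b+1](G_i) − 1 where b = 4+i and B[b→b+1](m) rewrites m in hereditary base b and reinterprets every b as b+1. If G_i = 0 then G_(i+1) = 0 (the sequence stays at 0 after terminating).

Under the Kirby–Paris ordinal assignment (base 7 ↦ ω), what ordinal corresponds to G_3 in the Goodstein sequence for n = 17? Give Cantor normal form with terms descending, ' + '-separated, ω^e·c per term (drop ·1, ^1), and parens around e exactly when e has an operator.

17 —HB4→ 4^2 + 1 —bump→ 5^2 + 1 = 26 —(−1)→ 25
25 —HB5→ 5^2 —bump→ 6^2 = 36 —(−1)→ 35
35 —HB6→ 5·6 + 5 —bump→ 5·7 + 5 = 40 —(−1)→ 39
39 —HB7→ 5·7 + 4 —bump→ 5·8 + 4 = 44 —(−1)→ 43

ω·5 + 4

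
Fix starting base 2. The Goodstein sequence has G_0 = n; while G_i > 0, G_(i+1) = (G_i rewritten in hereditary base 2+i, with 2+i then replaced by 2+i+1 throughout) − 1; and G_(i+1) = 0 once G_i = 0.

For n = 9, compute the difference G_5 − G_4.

2331083

9 —HB2→ 2^(2 + 1) + 1 —bump→ 3^(3 + 1) + 1 = 82 —(−1)→ 81
81 —HB3→ 3^(3 + 1) —bump→ 4^(4 + 1) = 1024 —(−1)→ 1023
1023 —HB4→ 3·4^4 + 3·4^3 + 3·4^2 + 3·4 + 3 —bump→ 3·5^5 + 3·5^3 + 3·5^2 + 3·5 + 3 = 9843 —(−1)→ 9842
9842 —HB5→ 3·5^5 + 3·5^3 + 3·5^2 + 3·5 + 2 —bump→ 3·6^6 + 3·6^3 + 3·6^2 + 3·6 + 2 = 140744 —(−1)→ 140743
140743 —HB6→ 3·6^6 + 3·6^3 + 3·6^2 + 3·6 + 1 —bump→ 3·7^7 + 3·7^3 + 3·7^2 + 3·7 + 1 = 2471827 —(−1)→ 2471826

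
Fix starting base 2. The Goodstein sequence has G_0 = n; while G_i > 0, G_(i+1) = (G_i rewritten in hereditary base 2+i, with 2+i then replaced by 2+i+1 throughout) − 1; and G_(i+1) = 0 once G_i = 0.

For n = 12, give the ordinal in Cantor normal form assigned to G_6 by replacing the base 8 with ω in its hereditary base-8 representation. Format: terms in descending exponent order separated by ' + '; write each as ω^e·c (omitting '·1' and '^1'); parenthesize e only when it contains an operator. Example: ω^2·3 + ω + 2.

G_0=12  [base 2] 2^(2 + 1) + 2^2  →[2↦3]→  3^(3 + 1) + 3^3 = 108  −1 ⇒ G_1=107
G_1=107  [base 3] 3^(3 + 1) + 2·3^2 + 2·3 + 2  →[3↦4]→  4^(4 + 1) + 2·4^2 + 2·4 + 2 = 1066  −1 ⇒ G_2=1065
G_2=1065  [base 4] 4^(4 + 1) + 2·4^2 + 2·4 + 1  →[4↦5]→  5^(5 + 1) + 2·5^2 + 2·5 + 1 = 15686  −1 ⇒ G_3=15685
G_3=15685  [base 5] 5^(5 + 1) + 2·5^2 + 2·5  →[5↦6]→  6^(6 + 1) + 2·6^2 + 2·6 = 280020  −1 ⇒ G_4=280019
G_4=280019  [base 6] 6^(6 + 1) + 2·6^2 + 6 + 5  →[6↦7]→  7^(7 + 1) + 2·7^2 + 7 + 5 = 5764911  −1 ⇒ G_5=5764910
G_5=5764910  [base 7] 7^(7 + 1) + 2·7^2 + 7 + 4  →[7↦8]→  8^(8 + 1) + 2·8^2 + 8 + 4 = 134217868  −1 ⇒ G_6=134217867
G_6=134217867  [base 8] 8^(8 + 1) + 2·8^2 + 8 + 3  →[8↦9]→  9^(9 + 1) + 2·9^2 + 9 + 3 = 3486784575  −1 ⇒ G_7=3486784574

ω^(ω + 1) + ω^2·2 + ω + 3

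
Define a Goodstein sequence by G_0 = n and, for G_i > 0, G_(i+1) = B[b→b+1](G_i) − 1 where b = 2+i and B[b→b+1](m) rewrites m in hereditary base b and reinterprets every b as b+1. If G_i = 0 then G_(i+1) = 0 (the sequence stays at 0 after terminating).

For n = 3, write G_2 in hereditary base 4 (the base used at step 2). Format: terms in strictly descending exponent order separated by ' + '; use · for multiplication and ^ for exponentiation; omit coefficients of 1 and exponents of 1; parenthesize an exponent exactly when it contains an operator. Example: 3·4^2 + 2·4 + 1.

3

step 0: 3 = 2 + 1; sub 3 for 2: 3 + 1; = 4; G_1 = 4−1 = 3
step 1: 3 = 3; sub 4 for 3: 4; = 4; G_2 = 4−1 = 3
step 2: 3 = 3; sub 5 for 4: 3; = 3; G_3 = 3−1 = 2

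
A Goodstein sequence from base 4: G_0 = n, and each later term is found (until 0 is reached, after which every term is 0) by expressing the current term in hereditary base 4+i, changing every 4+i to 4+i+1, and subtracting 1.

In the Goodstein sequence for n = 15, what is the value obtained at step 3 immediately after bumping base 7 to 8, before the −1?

24

15 —HB4→ 3·4 + 3 —bump→ 3·5 + 3 = 18 —(−1)→ 17
17 —HB5→ 3·5 + 2 —bump→ 3·6 + 2 = 20 —(−1)→ 19
19 —HB6→ 3·6 + 1 —bump→ 3·7 + 1 = 22 —(−1)→ 21
21 —HB7→ 3·7 —bump→ 3·8 = 24 —(−1)→ 23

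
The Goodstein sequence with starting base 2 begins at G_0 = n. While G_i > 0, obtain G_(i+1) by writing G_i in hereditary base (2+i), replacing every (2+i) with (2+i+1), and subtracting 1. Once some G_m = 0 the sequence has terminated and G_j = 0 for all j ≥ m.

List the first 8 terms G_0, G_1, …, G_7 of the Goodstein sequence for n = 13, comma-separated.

G_0=13  [base 2] 2^(2 + 1) + 2^2 + 1  →[2↦3]→  3^(3 + 1) + 3^3 + 1 = 109  −1 ⇒ G_1=108
G_1=108  [base 3] 3^(3 + 1) + 3^3  →[3↦4]→  4^(4 + 1) + 4^4 = 1280  −1 ⇒ G_2=1279
G_2=1279  [base 4] 4^(4 + 1) + 3·4^3 + 3·4^2 + 3·4 + 3  →[4↦5]→  5^(5 + 1) + 3·5^3 + 3·5^2 + 3·5 + 3 = 16093  −1 ⇒ G_3=16092
G_3=16092  [base 5] 5^(5 + 1) + 3·5^3 + 3·5^2 + 3·5 + 2  →[5↦6]→  6^(6 + 1) + 3·6^3 + 3·6^2 + 3·6 + 2 = 280712  −1 ⇒ G_4=280711
G_4=280711  [base 6] 6^(6 + 1) + 3·6^3 + 3·6^2 + 3·6 + 1  →[6↦7]→  7^(7 + 1) + 3·7^3 + 3·7^2 + 3·7 + 1 = 5765999  −1 ⇒ G_5=5765998
G_5=5765998  [base 7] 7^(7 + 1) + 3·7^3 + 3·7^2 + 3·7  →[7↦8]→  8^(8 + 1) + 3·8^3 + 3·8^2 + 3·8 = 134219480  −1 ⇒ G_6=134219479
G_6=134219479  [base 8] 8^(8 + 1) + 3·8^3 + 3·8^2 + 2·8 + 7  →[8↦9]→  9^(9 + 1) + 3·9^3 + 3·9^2 + 2·9 + 7 = 3486786856  −1 ⇒ G_7=3486786855

13, 108, 1279, 16092, 280711, 5765998, 134219479, 3486786855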